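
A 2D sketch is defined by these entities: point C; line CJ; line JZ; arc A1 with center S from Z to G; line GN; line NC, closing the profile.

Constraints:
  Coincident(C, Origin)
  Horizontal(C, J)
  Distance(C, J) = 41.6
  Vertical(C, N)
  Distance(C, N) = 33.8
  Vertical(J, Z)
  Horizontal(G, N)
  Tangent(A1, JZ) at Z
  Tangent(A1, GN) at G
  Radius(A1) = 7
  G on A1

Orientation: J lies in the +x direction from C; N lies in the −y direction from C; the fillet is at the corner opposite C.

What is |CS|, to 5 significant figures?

43.765

C is at the origin; C and J share the same y with |CJ| = 41.6 and J on the +x side, so J = (41.600, 0.0000). CN is vertical with |CN| = 33.8 and N on the −y side, so N = (0.0000, -33.800). The virtual corner opposite C is at (41.600, -33.800). A1 meets JZ tangentially, so SZ is at right angles to JZ and since A1 is tangent to GN there, SG ⟂ GN, with radius 7.0, so the center S sits 7.0 in from both sides at S = (34.600, -26.800). Then |CS| = |S − C| = 43.765.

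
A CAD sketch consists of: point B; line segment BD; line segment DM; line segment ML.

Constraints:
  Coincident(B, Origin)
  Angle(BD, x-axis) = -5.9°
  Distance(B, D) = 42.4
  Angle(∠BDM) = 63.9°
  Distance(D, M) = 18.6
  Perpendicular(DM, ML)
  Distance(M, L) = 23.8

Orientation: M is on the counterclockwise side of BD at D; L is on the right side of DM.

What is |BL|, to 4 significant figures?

61.88

∠BDM = 63.9°, so DM runs at -5.9° + (180° − 63.9°) = 110.2° from the x-axis; with |DM| = 18.6, M = D + 18.6·(cos 110.2°, sin 110.2°) = (35.75, 13.10). The perpendicularity gives ML at right angles to DM; with |ML| = 23.8 on the right of DM, L = M + 23.8·(0.9385, 0.3453) = (58.09, 21.32). Then |BL| = |L − B| = 61.88.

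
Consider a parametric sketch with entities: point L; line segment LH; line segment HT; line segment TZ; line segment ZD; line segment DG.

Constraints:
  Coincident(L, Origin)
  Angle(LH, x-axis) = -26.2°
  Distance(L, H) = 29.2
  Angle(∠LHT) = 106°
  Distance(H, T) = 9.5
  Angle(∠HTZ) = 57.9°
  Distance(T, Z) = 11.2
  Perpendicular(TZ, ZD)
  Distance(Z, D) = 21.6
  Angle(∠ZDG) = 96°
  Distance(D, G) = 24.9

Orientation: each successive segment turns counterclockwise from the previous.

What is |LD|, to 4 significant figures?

30.80

L is at the origin; LH runs at -26.2° with length 29.2, so H = (26.20, -12.89). ∠LHT = 106.0° gives HT at 47.80° from the x-axis; with |HT| = 9.5, T = (32.58, -5.854). ∠HTZ = 57.9° gives TZ at 169.9° from the x-axis; with |TZ| = 11.2, Z = (21.55, -3.890). The perpendicularity gives ZD at right angles to TZ, so ZD runs at -100.1°; with |ZD| = 21.6, D = (17.77, -25.16). Then |LD| = |D − L| = 30.80.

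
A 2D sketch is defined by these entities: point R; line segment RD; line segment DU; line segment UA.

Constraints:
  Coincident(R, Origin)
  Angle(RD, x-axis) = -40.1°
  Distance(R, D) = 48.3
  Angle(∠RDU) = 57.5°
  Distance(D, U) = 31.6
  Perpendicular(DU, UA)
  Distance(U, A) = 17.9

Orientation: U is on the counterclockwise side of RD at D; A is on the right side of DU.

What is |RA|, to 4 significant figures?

58.91

R is at the origin; RD runs at -40.1° with length 48.3, so D = 48.3·(cos -40.1°, sin -40.1°) = (36.95, -31.11). ∠RDU = 57.5°, so DU runs at -40.1° + (180° − 57.5°) = 82.40° from the x-axis; with |DU| = 31.6, U = D + 31.6·(cos 82.40°, sin 82.40°) = (41.13, 0.2112). DU is perpendicular to UA; with |UA| = 17.9 on the right of DU, A = U + 17.9·(0.9912, -0.1323) = (58.87, -2.156). Then |RA| = |A − R| = 58.91.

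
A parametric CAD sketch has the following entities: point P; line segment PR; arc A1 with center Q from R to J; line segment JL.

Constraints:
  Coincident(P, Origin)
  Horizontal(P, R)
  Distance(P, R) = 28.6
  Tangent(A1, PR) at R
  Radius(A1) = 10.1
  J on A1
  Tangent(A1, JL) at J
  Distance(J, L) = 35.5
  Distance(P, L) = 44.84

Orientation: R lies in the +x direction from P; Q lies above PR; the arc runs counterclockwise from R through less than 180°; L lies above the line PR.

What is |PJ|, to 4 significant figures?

39.83

Checks: |QJ| = 10.10 ✓; ∠(QJ, JL) = 90.00° ✓; |JL| = 35.50 ✓; |PL| = 44.84 ✓.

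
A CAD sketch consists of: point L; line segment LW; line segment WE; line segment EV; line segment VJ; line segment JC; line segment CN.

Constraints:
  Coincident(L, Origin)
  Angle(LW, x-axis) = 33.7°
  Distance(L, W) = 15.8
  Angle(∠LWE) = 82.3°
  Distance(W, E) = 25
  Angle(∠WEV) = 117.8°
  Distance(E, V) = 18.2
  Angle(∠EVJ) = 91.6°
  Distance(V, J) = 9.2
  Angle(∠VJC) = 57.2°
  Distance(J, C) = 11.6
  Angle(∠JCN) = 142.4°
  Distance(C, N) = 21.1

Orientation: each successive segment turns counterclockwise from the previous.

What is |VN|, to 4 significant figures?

23.89

L is at the origin; LW runs at 33.7° with length 15.8, so W = (13.14, 8.767). ∠LWE = 82.3° gives WE at 131.4° from the x-axis; with |WE| = 25.0, E = (-3.388, 27.52). ∠WEV = 117.8° gives EV at -166.4° from the x-axis; with |EV| = 18.2, V = (-21.08, 23.24). ∠EVJ = 91.6° gives VJ at -78.00° from the x-axis; with |VJ| = 9.2, J = (-19.16, 14.24). ∠VJC = 57.2° gives JC at 44.80° from the x-axis; with |JC| = 11.6, C = (-10.93, 22.41). ∠JCN = 142.4° gives CN at 82.40° from the x-axis; with |CN| = 21.1, N = (-8.143, 43.33). Then |VN| = |N − V| = 23.89.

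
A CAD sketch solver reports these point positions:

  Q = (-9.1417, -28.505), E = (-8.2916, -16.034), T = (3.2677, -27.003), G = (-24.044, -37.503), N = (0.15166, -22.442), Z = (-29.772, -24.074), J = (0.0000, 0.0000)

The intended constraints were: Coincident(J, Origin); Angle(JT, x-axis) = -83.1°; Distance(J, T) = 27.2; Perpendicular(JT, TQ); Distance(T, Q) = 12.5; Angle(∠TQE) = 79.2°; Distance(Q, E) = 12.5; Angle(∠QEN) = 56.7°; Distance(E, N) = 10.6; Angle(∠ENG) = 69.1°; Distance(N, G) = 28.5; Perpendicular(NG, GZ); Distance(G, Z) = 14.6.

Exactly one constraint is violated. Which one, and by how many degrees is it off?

Perpendicular(NG, GZ) — off by 8.80°.

J = (0.00, 0.00) ✓; JT at -83.10° ✓; |JT| = 27.20 ✓; ∠(JT, TQ) = 90.00° ✓; |TQ| = 12.50 ✓; ∠TQE = 79.20° ✓; |QE| = 12.50 ✓; ∠QEN = 56.70° ✓; |EN| = 10.60 ✓; ∠ENG = 69.10° ✓; |NG| = 28.50 ✓; ∠(NG, GZ) = 98.80° ✗; |GZ| = 14.60 ✓.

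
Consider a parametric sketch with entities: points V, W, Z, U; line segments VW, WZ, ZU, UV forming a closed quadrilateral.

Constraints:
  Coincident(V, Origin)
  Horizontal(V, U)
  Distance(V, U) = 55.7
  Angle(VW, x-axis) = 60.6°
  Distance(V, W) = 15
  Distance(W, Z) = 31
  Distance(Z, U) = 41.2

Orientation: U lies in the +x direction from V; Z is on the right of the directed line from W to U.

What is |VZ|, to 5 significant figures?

24.010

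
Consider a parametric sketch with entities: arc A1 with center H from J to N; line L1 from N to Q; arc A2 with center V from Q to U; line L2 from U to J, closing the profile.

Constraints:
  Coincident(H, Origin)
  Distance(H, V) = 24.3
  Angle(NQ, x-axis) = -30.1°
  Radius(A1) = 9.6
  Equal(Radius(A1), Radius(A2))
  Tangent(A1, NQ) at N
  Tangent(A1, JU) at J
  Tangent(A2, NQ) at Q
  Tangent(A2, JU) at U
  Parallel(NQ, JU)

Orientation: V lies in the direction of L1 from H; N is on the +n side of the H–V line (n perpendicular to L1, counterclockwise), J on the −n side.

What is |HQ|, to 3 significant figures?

26.1

Tangency of A1 to both parallel lines with radius 9.6 puts N and J at H ± 9.6·n: N = (4.81, 8.31), J = (-4.81, -8.31). Equal radii place Q and U the same way about V: Q = V + 9.6·n = (25.8, -3.88), U = V − 9.6·n = (16.2, -20.5). Then |HQ| = |Q − H| = 26.1.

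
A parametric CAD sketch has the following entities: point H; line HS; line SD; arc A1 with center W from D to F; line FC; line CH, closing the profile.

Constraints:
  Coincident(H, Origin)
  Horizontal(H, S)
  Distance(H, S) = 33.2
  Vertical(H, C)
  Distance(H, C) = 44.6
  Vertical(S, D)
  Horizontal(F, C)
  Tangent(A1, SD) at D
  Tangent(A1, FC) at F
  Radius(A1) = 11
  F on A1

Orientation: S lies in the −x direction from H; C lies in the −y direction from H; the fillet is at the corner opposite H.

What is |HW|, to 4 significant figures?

40.27

H is at the origin; HS is horizontal with |HS| = 33.2 and S on the −x side, so S = (-33.20, 0.000). H and C share the same x with |HC| = 44.6 and C on the −y side, so C = (0.000, -44.60). The virtual corner opposite H is at (-33.20, -44.60). Since A1 is tangent to SD there, WD ⟂ SD and since A1 is tangent to FC there, WF ⟂ FC, with radius 11.0, so the center W sits 11.0 in from both sides at W = (-22.20, -33.60). Then |HW| = |W − H| = 40.27.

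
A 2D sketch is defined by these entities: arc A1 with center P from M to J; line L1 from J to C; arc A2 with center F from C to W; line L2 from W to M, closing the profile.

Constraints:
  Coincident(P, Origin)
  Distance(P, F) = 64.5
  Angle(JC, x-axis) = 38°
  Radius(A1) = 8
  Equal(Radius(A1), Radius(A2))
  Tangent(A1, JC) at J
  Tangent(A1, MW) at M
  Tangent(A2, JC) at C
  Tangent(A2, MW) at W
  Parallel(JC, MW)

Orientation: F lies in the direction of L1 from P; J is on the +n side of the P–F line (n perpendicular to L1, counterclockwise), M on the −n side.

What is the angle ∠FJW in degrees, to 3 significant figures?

6.86°

The slot axis is L1's direction at 38.0°, so u = (cos 38.0°, sin 38.0°) = (0.788, 0.616) and n = (−sin 38.0°, cos 38.0°) = (-0.616, 0.788). P is at the origin and F lies 64.5 along u from P, so F = 64.5·u = (50.8, 39.7). Tangency of A1 to both parallel lines with radius 8.0 puts J and M at P ± 8.0·n: J = (-4.93, 6.30), M = (4.93, -6.30). Equal radii place C and W the same way about F: C = F + 8.0·n = (45.9, 46.0), W = F − 8.0·n = (55.8, 33.4). Then cos ∠FJW = JF·JW / (|JF||JW|), giving 6.86°.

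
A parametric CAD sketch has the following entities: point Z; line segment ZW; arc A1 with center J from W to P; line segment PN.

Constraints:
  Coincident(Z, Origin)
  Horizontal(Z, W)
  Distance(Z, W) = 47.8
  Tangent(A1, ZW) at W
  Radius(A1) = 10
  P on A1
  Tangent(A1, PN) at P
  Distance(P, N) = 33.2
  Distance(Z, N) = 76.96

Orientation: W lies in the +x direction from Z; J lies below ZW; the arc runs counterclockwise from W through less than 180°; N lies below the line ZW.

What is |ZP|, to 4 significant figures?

44.74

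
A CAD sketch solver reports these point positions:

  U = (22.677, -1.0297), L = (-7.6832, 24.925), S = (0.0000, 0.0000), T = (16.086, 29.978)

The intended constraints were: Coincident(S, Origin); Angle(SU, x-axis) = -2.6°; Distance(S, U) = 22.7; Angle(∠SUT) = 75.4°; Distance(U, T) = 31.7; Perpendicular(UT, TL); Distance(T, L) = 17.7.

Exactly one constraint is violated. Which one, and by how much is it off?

Distance(T, L) = 17.7 — off by 6.60.

S = (0.00, 0.00) ✓; SU at -2.600° ✓; |SU| = 22.70 ✓; ∠SUT = 75.40° ✓; |UT| = 31.70 ✓; ∠(UT, TL) = 90.00° ✓; |TL| = 24.30 ✗.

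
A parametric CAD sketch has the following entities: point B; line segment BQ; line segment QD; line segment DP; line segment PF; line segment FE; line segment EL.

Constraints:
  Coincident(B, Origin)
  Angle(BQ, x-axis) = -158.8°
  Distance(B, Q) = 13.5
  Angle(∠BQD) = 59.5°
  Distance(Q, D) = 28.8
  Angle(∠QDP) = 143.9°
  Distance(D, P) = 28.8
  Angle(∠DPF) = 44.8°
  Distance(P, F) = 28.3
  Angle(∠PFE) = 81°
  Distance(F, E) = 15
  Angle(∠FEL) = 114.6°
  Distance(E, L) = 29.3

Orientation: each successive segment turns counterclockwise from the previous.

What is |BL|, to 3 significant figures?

47.4

B is at the origin; BQ runs at -158.8° with length 13.5, so Q = (-12.6, -4.88). ∠BQD = 59.5° gives QD at -38.3° from the x-axis; with |QD| = 28.8, D = (10.0, -22.7). ∠QDP = 143.9° gives DP at -2.20° from the x-axis; with |DP| = 28.8, P = (38.8, -23.8). ∠DPF = 44.8° gives PF at 133° from the x-axis; with |PF| = 28.3, F = (19.5, -3.14). ∠PFE = 81.0° gives FE at -128° from the x-axis; with |FE| = 15.0, E = (10.3, -15.0). ∠FEL = 114.6° gives EL at -62.6° from the x-axis; with |EL| = 29.3, L = (23.7, -41.0). Then |BL| = |L − B| = 47.4.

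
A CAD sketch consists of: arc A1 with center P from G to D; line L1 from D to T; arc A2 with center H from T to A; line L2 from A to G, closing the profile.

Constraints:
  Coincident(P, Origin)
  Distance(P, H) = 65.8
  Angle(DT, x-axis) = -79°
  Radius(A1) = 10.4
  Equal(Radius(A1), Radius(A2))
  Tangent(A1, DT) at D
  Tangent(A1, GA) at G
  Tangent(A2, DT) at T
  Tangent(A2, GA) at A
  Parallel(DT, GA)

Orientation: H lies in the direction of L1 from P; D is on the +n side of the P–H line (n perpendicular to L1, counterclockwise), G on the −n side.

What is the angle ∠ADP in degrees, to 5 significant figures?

72.458°

The slot axis is L1's direction at -79.0°, so u = (cos -79.0°, sin -79.0°) = (0.19081, -0.98163) and n = (−sin -79.0°, cos -79.0°) = (0.98163, 0.19081). P is at the origin and H lies 65.8 along u from P, so H = 65.8·u = (12.555, -64.591). Tangency of A1 to both parallel lines with radius 10.4 puts D and G at P ± 10.4·n: D = (10.209, 1.9844), G = (-10.209, -1.9844). Equal radii place T and A the same way about H: T = H + 10.4·n = (22.764, -62.607), A = H − 10.4·n = (2.3463, -66.575). Then cos ∠ADP = DA·DP / (|DA||DP|), giving 72.458°.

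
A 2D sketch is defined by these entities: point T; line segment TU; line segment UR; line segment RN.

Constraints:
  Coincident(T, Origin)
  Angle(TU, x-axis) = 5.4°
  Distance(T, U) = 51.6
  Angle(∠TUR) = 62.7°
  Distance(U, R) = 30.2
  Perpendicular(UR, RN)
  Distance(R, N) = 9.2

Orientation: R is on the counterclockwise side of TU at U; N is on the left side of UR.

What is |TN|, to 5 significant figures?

37.230

∠TUR = 62.7°, so UR runs at 5.4° + (180° − 62.7°) = 122.70° from the x-axis; with |UR| = 30.2, R = U + 30.2·(cos 122.70°, sin 122.70°) = (35.056, 30.270). UR ⟂ RN; with |RN| = 9.2 on the left of UR, N = R + 9.2·(-0.84151, -0.54024) = (27.314, 25.299). Then |TN| = |N − T| = 37.230.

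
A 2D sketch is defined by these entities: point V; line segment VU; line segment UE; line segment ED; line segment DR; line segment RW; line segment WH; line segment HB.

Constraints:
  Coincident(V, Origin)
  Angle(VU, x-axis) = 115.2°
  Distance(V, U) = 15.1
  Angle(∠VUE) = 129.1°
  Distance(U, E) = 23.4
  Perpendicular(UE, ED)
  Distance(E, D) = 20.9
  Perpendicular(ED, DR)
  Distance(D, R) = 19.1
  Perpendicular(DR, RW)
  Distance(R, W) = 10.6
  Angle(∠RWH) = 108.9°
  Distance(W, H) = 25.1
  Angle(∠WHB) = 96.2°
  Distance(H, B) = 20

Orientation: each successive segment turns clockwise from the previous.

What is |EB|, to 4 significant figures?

24.16

∠RWH = 108.9° gives WH at 83.20° from the x-axis; with |WH| = 25.1, H = (7.688, 37.99). ∠WHB = 96.2° gives HB at -0.6000° from the x-axis; with |HB| = 20.0, B = (27.69, 37.78). Then |EB| = |B − E| = 24.16.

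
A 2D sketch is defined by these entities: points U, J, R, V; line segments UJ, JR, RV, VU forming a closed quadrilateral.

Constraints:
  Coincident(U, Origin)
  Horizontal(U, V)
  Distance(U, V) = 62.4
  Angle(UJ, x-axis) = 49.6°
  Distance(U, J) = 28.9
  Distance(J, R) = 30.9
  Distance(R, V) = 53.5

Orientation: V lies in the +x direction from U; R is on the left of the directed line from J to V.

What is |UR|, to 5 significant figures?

59.755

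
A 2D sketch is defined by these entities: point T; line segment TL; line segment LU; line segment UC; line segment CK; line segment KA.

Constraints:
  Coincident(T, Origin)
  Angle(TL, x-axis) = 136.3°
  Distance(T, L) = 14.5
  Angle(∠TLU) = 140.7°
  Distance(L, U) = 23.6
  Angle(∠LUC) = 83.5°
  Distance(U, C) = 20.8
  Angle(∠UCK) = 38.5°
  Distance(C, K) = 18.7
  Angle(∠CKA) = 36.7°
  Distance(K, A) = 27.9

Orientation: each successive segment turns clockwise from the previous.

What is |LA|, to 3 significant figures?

40.2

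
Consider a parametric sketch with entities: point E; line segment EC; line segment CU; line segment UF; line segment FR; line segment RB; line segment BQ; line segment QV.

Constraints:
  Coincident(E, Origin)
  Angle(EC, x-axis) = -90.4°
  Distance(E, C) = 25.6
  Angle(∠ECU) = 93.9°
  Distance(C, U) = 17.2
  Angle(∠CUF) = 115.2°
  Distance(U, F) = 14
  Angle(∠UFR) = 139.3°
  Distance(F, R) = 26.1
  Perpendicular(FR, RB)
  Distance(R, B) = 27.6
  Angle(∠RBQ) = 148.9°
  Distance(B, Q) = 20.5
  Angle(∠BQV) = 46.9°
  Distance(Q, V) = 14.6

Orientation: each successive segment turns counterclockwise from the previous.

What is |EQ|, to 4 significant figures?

24.85

E is at the origin; EC runs at -90.4° with length 25.6, so C = (-0.1787, -25.60). ∠ECU = 93.9° gives CU at -4.300° from the x-axis; with |CU| = 17.2, U = (16.97, -26.89). ∠CUF = 115.2° gives UF at 60.50° from the x-axis; with |UF| = 14.0, F = (23.87, -14.70). ∠UFR = 139.3° gives FR at 101.2° from the x-axis; with |FR| = 26.1, R = (18.80, 10.90). FR ⟂ RB, so RB runs at -168.8°; with |RB| = 27.6, B = (-8.277, 5.538). ∠RBQ = 148.9° gives BQ at -137.7° from the x-axis; with |BQ| = 20.5, Q = (-23.44, -8.259). Then |EQ| = |Q − E| = 24.85.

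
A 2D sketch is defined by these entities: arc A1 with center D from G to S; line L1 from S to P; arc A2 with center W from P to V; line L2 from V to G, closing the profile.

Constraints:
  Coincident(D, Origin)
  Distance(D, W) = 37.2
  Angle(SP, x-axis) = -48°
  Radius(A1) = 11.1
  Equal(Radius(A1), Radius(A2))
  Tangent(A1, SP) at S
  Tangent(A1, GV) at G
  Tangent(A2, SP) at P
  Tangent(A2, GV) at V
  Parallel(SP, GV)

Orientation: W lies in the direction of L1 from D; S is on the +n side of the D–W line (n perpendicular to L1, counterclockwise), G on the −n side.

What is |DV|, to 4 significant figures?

38.82

The slot axis is L1's direction at -48.0°, so u = (cos -48.0°, sin -48.0°) = (0.6691, -0.7431) and n = (−sin -48.0°, cos -48.0°) = (0.7431, 0.6691). D is at the origin and W lies 37.2 along u from D, so W = 37.2·u = (24.89, -27.64). Tangency of A1 to both parallel lines with radius 11.1 puts S and G at D ± 11.1·n: S = (8.249, 7.427), G = (-8.249, -7.427). Equal radii place P and V the same way about W: P = W + 11.1·n = (33.14, -20.22), V = W − 11.1·n = (16.64, -35.07). Then |DV| = |V − D| = 38.82.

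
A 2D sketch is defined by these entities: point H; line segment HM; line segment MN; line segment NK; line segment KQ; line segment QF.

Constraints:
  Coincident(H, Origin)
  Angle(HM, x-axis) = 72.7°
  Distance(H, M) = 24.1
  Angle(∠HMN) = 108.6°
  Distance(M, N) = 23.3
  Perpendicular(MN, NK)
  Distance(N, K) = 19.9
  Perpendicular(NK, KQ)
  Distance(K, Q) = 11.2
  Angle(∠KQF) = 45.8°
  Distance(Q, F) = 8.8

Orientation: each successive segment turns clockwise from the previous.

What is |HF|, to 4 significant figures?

27.52

The perpendicularity gives KQ at right angles to NK, so KQ runs at -178.7°; with |KQ| = 11.2, Q = (19.72, 3.389). ∠KQF = 45.8° gives QF at 47.10° from the x-axis; with |QF| = 8.8, F = (25.71, 9.836). Then |HF| = |F − H| = 27.52.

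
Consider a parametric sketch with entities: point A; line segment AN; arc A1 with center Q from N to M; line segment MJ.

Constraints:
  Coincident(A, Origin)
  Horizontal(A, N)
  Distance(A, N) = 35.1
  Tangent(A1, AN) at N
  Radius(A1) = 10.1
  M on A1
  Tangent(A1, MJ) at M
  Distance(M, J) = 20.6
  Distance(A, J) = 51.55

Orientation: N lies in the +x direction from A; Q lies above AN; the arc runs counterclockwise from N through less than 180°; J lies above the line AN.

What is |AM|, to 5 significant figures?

46.618

Checks: |QM| = 10.10 ✓; ∠(QM, MJ) = 90.00° ✓; |MJ| = 20.60 ✓; |AJ| = 51.55 ✓.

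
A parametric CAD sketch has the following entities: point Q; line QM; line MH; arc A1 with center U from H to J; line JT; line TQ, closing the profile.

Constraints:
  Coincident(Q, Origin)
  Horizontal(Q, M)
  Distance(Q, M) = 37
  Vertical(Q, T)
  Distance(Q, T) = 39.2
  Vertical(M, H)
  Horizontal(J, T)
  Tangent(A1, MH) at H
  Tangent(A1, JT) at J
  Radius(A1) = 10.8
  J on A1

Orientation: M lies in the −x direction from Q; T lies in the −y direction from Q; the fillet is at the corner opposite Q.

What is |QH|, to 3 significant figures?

46.6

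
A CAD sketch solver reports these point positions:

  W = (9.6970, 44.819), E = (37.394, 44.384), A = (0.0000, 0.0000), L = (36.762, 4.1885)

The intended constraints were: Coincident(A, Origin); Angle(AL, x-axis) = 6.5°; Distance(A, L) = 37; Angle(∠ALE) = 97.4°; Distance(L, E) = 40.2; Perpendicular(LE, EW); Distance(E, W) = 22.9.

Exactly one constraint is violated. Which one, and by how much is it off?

Distance(E, W) = 22.9 — off by 4.80.

A = (0.00, 0.00) ✓; AL at 6.500° ✓; |AL| = 37.00 ✓; ∠ALE = 97.40° ✓; |LE| = 40.20 ✓; ∠(LE, EW) = 90.00° ✓; |EW| = 27.70 ✗.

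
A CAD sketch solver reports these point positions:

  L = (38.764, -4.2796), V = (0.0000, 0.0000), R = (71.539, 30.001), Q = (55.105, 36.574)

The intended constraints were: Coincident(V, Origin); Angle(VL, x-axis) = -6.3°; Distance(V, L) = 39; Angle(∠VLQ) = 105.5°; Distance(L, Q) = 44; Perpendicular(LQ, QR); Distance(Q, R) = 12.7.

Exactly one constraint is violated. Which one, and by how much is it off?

Distance(Q, R) = 12.7 — off by 5.00.

V = (0.00, 0.00) ✓; VL at -6.300° ✓; |VL| = 39.00 ✓; ∠VLQ = 105.5° ✓; |LQ| = 44.00 ✓; ∠(LQ, QR) = 90.00° ✓; |QR| = 17.70 ✗.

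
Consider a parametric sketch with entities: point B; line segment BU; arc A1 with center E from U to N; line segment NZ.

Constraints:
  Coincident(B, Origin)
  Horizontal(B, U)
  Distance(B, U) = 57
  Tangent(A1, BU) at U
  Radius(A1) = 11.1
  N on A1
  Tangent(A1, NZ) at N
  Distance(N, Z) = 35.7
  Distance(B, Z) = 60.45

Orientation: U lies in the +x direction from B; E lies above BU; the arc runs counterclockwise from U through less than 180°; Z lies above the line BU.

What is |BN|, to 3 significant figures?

67.7

B is at the origin; BU is horizontal with |BU| = 57.0 and U on the +x side, so U = (57.0, 0.00). The tangent condition forces EU to be normal to BU, so E = U + (0, 11.1) = (57.0, 11.1). Since EN ⟂ NZ (tangency), |EZ| = √(11.1² + 35.7²) = 37.4 regardless of where N sits on A1. So Z lies on both circle(B, 60.45) and circle(E, 37.4); the above-BU intersection is Z = (40.7, 44.7). N is the foot of the tangent from Z: N = (65.1, 18.7).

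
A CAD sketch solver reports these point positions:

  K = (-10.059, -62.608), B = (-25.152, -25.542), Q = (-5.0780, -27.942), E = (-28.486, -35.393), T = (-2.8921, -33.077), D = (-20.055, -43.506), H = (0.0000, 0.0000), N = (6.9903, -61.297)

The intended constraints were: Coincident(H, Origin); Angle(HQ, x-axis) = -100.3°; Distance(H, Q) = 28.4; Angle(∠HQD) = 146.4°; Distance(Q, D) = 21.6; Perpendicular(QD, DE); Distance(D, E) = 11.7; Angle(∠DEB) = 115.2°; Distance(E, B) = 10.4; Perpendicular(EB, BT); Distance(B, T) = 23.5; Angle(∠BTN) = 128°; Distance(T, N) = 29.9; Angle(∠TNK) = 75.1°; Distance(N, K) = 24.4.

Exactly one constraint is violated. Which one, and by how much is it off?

Distance(N, K) = 24.4 — off by 7.30.

H = (0.00, 0.00) ✓; HQ at -100.3° ✓; |HQ| = 28.40 ✓; ∠HQD = 146.4° ✓; |QD| = 21.60 ✓; ∠(QD, DE) = 90.00° ✓; |DE| = 11.70 ✓; ∠DEB = 115.2° ✓; |EB| = 10.40 ✓; ∠(EB, BT) = 90.00° ✓; |BT| = 23.50 ✓; ∠BTN = 128.0° ✓; |TN| = 29.90 ✓; ∠TNK = 75.10° ✓; |NK| = 17.10 ✗.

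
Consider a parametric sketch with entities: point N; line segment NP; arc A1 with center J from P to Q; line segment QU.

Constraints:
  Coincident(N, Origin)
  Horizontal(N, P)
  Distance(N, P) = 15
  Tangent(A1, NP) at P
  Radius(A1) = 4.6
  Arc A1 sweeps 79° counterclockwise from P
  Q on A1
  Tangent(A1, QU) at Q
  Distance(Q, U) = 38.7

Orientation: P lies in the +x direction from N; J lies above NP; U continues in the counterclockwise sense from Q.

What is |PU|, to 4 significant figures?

43.38

On A1, P sits at bearing -90° from J; a 79° counterclockwise sweep puts Q at bearing -11°, so Q = J + 4.6·(cos -11°, sin -11°) = (19.52, 3.722). Since A1 is tangent to QU there, JQ ⟂ QU, so QU runs along (−sin -11°, cos -11°); with |QU| = 38.7, U = (26.90, 41.71). Then |PU| = |U − P| = 43.38.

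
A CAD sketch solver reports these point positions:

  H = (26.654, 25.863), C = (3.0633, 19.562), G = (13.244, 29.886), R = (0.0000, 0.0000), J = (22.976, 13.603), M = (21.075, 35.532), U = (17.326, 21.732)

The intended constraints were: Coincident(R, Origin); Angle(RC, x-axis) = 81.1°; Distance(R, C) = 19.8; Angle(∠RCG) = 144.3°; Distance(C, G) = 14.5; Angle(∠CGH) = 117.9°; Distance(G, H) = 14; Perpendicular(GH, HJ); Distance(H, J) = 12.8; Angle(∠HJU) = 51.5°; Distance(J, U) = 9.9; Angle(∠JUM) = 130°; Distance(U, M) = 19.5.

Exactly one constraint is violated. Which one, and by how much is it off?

Distance(U, M) = 19.5 — off by 5.20.

R = (0.00, 0.00) ✓; RC at 81.10° ✓; |RC| = 19.80 ✓; ∠RCG = 144.3° ✓; |CG| = 14.50 ✓; ∠CGH = 117.9° ✓; |GH| = 14.00 ✓; ∠(GH, HJ) = 90.00° ✓; |HJ| = 12.80 ✓; ∠HJU = 51.50° ✓; |JU| = 9.900 ✓; ∠JUM = 130.0° ✓; |UM| = 14.30 ✗.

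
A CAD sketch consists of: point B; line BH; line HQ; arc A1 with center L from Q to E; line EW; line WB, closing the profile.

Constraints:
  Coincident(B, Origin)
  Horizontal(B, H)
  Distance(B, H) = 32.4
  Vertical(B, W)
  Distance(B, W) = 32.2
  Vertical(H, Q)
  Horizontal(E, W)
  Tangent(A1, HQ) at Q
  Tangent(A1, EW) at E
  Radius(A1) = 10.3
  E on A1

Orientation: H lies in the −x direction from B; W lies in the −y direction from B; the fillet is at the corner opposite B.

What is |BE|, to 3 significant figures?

39.1

B is at the origin; B and H share the same y with |BH| = 32.4 and H on the −x side, so H = (-32.4, 0.00). B and W share the same x with |BW| = 32.2 and W on the −y side, so W = (0.00, -32.2). The virtual corner opposite B is at (-32.4, -32.2). A1 meets HQ tangentially, so LQ is at right angles to HQ and the tangent condition forces LE to be normal to EW, with radius 10.3, so the center L sits 10.3 in from both sides at L = (-22.1, -21.9). That places the tangent points at Q = (-32.4, -21.9) on HQ and E = (-22.1, -32.2) on EW. Then |BE| = |E − B| = 39.1.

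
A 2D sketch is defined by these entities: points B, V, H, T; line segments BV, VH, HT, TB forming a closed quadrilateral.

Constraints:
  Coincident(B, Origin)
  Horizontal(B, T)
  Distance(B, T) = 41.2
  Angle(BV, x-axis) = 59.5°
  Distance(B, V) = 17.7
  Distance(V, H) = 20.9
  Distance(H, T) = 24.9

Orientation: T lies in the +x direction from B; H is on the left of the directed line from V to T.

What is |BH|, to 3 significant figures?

36.1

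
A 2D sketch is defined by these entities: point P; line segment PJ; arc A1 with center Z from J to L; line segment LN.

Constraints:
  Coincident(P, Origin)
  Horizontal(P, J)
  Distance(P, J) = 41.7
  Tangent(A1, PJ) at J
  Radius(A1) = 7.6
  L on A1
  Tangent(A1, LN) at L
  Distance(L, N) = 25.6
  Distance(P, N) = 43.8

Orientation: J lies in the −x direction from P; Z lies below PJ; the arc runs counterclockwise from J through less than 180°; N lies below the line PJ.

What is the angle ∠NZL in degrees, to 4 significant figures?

73.47°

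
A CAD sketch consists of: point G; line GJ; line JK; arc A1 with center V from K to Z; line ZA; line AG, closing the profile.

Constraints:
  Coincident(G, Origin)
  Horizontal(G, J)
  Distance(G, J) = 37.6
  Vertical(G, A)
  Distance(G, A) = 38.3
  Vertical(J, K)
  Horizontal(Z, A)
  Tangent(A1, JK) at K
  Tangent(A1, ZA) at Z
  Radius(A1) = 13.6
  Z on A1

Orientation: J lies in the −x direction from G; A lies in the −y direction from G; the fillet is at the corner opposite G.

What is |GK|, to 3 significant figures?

45.0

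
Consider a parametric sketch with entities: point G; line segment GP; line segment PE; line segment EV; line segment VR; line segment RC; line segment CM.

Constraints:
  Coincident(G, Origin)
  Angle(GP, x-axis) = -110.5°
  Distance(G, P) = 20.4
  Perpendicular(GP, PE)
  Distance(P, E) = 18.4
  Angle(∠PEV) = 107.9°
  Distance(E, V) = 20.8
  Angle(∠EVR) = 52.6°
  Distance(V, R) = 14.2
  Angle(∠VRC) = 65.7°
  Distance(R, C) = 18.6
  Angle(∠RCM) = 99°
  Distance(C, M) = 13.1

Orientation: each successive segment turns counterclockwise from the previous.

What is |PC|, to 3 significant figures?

24.3

G is at the origin; GP runs at -110.5° with length 20.4, so P = (-7.14, -19.1). GP ⟂ PE, so PE runs at -20.5°; with |PE| = 18.4, E = (10.1, -25.6). ∠PEV = 107.9° gives EV at 51.6° from the x-axis; with |EV| = 20.8, V = (23.0, -9.25). ∠EVR = 52.6° gives VR at 179° from the x-axis; with |VR| = 14.2, R = (8.81, -9.00). ∠VRC = 65.7° gives RC at -66.7° from the x-axis; with |RC| = 18.6, C = (16.2, -26.1). Then |PC| = |C − P| = 24.3.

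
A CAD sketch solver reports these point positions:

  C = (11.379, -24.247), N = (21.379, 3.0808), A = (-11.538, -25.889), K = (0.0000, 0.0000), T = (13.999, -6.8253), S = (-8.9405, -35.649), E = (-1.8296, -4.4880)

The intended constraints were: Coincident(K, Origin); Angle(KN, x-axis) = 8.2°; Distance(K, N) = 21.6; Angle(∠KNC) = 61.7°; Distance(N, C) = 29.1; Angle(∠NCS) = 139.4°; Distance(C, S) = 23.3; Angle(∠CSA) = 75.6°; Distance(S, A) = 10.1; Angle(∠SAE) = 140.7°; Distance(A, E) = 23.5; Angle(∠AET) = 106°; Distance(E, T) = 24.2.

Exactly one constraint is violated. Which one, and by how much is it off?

Distance(E, T) = 24.2 — off by 8.20.

K = (0.00, 0.00) ✓; KN at 8.200° ✓; |KN| = 21.60 ✓; ∠KNC = 61.70° ✓; |NC| = 29.10 ✓; ∠NCS = 139.4° ✓; |CS| = 23.30 ✓; ∠CSA = 75.60° ✓; |SA| = 10.10 ✓; ∠SAE = 140.7° ✓; |AE| = 23.50 ✓; ∠AET = 106.0° ✓; |ET| = 16.00 ✗.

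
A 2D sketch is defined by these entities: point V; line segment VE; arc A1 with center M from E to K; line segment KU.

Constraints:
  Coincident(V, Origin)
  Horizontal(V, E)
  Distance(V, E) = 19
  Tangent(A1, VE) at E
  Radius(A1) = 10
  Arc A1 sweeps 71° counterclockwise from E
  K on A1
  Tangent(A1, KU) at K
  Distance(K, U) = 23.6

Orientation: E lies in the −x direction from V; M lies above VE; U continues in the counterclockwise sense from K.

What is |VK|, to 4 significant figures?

11.69

V is at the origin; VE is horizontal with |VE| = 19.0 and E on the −x side, so E = (-19.00, 0.000). Since A1 is tangent to VE there, ME ⟂ VE, so M = E + (0, 10) = (-19.00, 10.00). On A1, E sits at bearing -90° from M; a 71° counterclockwise sweep puts K at bearing -19°, so K = M + 10.0·(cos -19°, sin -19°) = (-9.545, 6.744). Then |VK| = |K − V| = 11.69.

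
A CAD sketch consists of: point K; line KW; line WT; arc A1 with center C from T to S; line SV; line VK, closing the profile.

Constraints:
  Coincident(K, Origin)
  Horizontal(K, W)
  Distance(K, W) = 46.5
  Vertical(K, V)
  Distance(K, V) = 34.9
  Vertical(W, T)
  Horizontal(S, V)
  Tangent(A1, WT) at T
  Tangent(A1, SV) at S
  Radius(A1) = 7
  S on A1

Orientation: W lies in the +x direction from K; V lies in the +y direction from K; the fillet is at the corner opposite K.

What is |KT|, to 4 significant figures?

54.23

K is at the origin; K and W share the same y with |KW| = 46.5 and W on the +x side, so W = (46.50, 0.000). K and V share the same x with |KV| = 34.9 and V on the +y side, so V = (0.000, 34.90). The virtual corner opposite K is at (46.50, 34.90). Since A1 is tangent to WT there, CT ⟂ WT and A1 meets SV tangentially, so CS is at right angles to SV, with radius 7.0, so the center C sits 7.0 in from both sides at C = (39.50, 27.90). That places the tangent points at T = (46.50, 27.90) on WT and S = (39.50, 34.90) on SV. Then |KT| = |T − K| = 54.23.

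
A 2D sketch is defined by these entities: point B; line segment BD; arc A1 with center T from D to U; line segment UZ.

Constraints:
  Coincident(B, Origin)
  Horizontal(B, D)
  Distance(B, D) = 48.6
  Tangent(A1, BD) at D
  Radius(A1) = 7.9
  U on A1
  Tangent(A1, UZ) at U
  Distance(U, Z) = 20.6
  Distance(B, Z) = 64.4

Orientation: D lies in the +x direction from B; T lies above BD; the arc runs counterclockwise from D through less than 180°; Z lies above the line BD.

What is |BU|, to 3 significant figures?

56.9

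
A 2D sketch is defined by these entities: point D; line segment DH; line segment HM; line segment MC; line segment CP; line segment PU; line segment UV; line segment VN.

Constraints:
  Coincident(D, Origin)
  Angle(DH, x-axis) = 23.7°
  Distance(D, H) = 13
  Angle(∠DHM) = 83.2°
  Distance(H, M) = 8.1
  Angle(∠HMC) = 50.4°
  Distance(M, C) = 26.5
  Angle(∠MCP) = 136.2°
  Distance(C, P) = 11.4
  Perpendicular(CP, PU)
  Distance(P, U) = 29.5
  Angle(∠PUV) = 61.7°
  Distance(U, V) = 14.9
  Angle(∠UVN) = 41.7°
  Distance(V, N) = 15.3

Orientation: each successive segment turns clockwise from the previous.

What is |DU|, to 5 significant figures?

32.356

∠MCP = 136.2° gives CP at 113.50° from the x-axis; with |CP| = 11.4, P = (-14.735, 18.156). CP is perpendicular to PU, so PU runs at 23.500°; with |PU| = 29.5, U = (12.319, 29.919). Then |DU| = |U − D| = 32.356.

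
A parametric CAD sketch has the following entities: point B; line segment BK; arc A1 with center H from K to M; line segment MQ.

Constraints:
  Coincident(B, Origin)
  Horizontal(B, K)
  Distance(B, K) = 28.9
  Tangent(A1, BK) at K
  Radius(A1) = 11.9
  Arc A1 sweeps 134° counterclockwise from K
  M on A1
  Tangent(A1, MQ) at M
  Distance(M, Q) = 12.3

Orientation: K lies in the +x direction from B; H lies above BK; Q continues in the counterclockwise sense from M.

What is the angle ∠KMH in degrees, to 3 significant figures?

23.0°

B is at the origin; BK is horizontal with |BK| = 28.9 and K on the +x side, so K = (28.9, 0.00). Tangency of A1 to BK means the radius HK is perpendicular to BK, so H = K + (0, 11.9) = (28.9, 11.9). On A1, K sits at bearing -90° from H; a 134° counterclockwise sweep puts M at bearing 44°, so M = H + 11.9·(cos 44°, sin 44°) = (37.5, 20.2). Then cos ∠KMH = MK·MH / (|MK||MH|), giving 23.0°.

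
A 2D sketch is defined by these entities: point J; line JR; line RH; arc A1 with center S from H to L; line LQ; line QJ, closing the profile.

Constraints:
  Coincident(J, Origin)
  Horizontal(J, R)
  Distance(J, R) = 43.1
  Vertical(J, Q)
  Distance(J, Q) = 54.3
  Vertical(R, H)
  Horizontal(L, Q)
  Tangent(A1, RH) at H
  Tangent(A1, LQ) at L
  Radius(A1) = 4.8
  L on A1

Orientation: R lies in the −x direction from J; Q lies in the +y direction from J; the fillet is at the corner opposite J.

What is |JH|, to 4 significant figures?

65.63

The virtual corner opposite J is at (-43.10, 54.30). Since A1 is tangent to RH there, SH ⟂ RH and tangency of A1 to LQ means the radius SL is perpendicular to LQ, with radius 4.8, so the center S sits 4.8 in from both sides at S = (-38.30, 49.50). That places the tangent points at H = (-43.10, 49.50) on RH and L = (-38.30, 54.30) on LQ. Then |JH| = |H − J| = 65.63.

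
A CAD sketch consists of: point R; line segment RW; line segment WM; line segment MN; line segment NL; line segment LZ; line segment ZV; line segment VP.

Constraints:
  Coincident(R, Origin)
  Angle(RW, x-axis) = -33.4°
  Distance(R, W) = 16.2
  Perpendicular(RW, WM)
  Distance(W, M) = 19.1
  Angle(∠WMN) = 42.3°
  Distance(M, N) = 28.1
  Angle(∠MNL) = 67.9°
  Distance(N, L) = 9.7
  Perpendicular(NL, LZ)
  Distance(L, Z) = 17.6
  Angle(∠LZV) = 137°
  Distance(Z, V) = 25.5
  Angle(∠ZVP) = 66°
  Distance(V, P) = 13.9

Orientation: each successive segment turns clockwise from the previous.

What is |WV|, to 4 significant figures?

37.55

R is at the origin; RW runs at -33.4° with length 16.2, so W = (13.52, -8.918). RW is perpendicular to WM, so WM runs at -123.4°; with |WM| = 19.1, M = (3.010, -24.86). ∠WMN = 42.3° gives MN at 98.90° from the x-axis; with |MN| = 28.1, N = (-1.337, 2.898). ∠MNL = 67.9° gives NL at -13.20° from the x-axis; with |NL| = 9.7, L = (8.107, 0.6833). NL is perpendicular to LZ, so LZ runs at -103.2°; with |LZ| = 17.6, Z = (4.088, -16.45). ∠LZV = 137.0° gives ZV at -146.2° from the x-axis; with |ZV| = 25.5, V = (-17.10, -30.64). Then |WV| = |V − W| = 37.55.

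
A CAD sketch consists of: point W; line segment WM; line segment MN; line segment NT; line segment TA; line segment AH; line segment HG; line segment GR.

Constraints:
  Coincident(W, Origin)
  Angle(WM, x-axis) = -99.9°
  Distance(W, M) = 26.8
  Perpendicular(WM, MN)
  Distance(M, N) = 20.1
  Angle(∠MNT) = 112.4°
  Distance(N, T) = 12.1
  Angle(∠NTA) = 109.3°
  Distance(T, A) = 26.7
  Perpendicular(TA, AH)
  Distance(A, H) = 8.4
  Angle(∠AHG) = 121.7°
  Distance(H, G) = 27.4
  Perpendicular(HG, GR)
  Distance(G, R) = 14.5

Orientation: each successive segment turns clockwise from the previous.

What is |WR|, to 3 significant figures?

33.6

W is at the origin; WM runs at -99.9° with length 26.8, so M = (-4.61, -26.4). WM ⟂ MN, so MN runs at 170°; with |MN| = 20.1, N = (-24.4, -22.9). ∠MNT = 112.4° gives NT at 102° from the x-axis; with |NT| = 12.1, T = (-27.0, -11.1). ∠NTA = 109.3° gives TA at 31.8° from the x-axis; with |TA| = 26.7, A = (-4.34, 2.94). The perpendicularity gives AH at right angles to TA, so AH runs at -58.2°; with |AH| = 8.4, H = (0.0912, -4.20). ∠AHG = 121.7° gives HG at -116° from the x-axis; with |HG| = 27.4, G = (-12.1, -28.7). The perpendicularity gives GR at right angles to HG, so GR runs at 154°; with |GR| = 14.5, R = (-25.1, -22.3). Then |WR| = |R − W| = 33.6.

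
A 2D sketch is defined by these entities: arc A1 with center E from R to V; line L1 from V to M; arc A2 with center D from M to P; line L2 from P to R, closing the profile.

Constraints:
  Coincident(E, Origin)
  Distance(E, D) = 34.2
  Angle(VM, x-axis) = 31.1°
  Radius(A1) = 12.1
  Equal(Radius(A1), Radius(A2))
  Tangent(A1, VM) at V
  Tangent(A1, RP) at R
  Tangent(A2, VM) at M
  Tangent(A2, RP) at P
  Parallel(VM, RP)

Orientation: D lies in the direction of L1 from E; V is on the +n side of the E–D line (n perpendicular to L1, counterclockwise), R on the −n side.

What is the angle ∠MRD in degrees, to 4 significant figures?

15.80°

The slot axis is L1's direction at 31.1°, so u = (cos 31.1°, sin 31.1°) = (0.8563, 0.5165) and n = (−sin 31.1°, cos 31.1°) = (-0.5165, 0.8563). E is at the origin and D lies 34.2 along u from E, so D = 34.2·u = (29.28, 17.67). Tangency of A1 to both parallel lines with radius 12.1 puts V and R at E ± 12.1·n: V = (-6.250, 10.36), R = (6.250, -10.36). Equal radii place M and P the same way about D: M = D + 12.1·n = (23.03, 28.03), P = D − 12.1·n = (35.53, 7.305). Then cos ∠MRD = RM·RD / (|RM||RD|), giving 15.80°.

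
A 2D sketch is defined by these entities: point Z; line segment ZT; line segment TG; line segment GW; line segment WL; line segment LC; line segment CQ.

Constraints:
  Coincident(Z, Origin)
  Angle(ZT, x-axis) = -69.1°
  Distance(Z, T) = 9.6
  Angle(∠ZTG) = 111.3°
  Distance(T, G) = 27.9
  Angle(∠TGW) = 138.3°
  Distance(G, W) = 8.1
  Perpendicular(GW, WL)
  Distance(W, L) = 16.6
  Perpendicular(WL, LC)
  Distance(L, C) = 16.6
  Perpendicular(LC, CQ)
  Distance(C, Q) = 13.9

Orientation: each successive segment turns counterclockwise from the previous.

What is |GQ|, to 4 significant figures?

8.919

Z is at the origin; ZT runs at -69.1° with length 9.6, so T = (3.425, -8.968). ∠ZTG = 111.3° gives TG at -0.4000° from the x-axis; with |TG| = 27.9, G = (31.32, -9.163). ∠TGW = 138.3° gives GW at 41.30° from the x-axis; with |GW| = 8.1, W = (37.41, -3.817). GW is perpendicular to WL, so WL runs at 131.3°; with |WL| = 16.6, L = (26.45, 8.654). WL ⟂ LC, so LC runs at -138.7°; with |LC| = 16.6, C = (13.98, -2.302). LC ⟂ CQ, so CQ runs at -48.70°; with |CQ| = 13.9, Q = (23.16, -12.74). Then |GQ| = |Q − G| = 8.919.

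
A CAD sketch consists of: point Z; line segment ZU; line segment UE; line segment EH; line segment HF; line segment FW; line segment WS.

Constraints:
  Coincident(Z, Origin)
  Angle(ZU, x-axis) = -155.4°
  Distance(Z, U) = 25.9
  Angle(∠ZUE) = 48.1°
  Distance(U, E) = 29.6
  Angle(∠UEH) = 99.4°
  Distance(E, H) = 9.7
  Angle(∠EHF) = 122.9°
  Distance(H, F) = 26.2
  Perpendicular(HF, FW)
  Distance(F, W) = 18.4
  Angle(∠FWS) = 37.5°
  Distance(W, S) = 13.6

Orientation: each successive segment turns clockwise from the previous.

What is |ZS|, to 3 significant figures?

5.56

HF is perpendicular to FW, so FW runs at -155°; with |FW| = 18.4, W = (-10.7, -15.4). ∠FWS = 37.5° gives WS at 62.5° from the x-axis; with |WS| = 13.6, S = (-4.46, -3.31). Then |ZS| = |S − Z| = 5.56.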